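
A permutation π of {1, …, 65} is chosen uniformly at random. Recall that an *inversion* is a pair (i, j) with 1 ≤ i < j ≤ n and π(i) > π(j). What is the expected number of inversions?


Write X = Σ X_I over the C(65, 2) = 2080 pairs i < j, with X_I the indicator of one inversion.
There are 2080 indicators.
For each fixed pair i < j, the values π(i) and π(j) are two distinct elements of {1, …, 65} in uniformly random order; by symmetry P[π(i) > π(j)] = 1/2.
By linearity: E[X] = 2080 · (1/2) = C(65, 2) · (1/2) = 2080/2 = 1040 ≈ 1040.00000.

E[X] = 1040 = 1040.00000.


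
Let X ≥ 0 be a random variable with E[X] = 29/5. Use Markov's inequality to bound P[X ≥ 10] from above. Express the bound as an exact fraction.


μ = E[X] = 29/5, a = 10.
Markov: P[X ≥ 10] ≤ μ/a = (29/5)/10 = 29/50.
Numerically: ≈ 0.580.
(Since a = 10 > μ = 5.800, the bound 29/50 is < 1 and informative.)

P[X ≥ 10] ≤ 29/50 ≈ 0.580.


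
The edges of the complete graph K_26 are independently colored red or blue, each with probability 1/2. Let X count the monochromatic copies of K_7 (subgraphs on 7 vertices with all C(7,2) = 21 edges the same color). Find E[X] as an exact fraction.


Let X = Σ_S X_S over the C(26, 7) = 657800 subsets S of size 7, where X_S = 1 if the K_7 on S is monochromatic.
For a fixed S, the K_7 on S has C(7, 2) = 21 edges. P[all 21 edges red] = (1/2)^21, and likewise for blue, so P[monochromatic] = 2·(1/2)^21 = 2^{1 − 21} = 1/1048576.
By linearity: E[X] = C(26, 7) · 2^{1 − 21} = 657800 · 1/1048576 = 82225/131072.
Numerically: E[X] ≈ 0.62733.

E[X] = C(26,7)·2^(1−C(7,2)) = 82225/131072 ≈ 0.62733.


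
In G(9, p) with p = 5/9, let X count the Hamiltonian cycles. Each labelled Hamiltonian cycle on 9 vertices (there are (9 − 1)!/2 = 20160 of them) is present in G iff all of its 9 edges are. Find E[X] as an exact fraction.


K_9 has (9 − 1)!/2 = 20160 labelled Hamiltonian cycles.
For each such Hamiltonian cycle H, let X_H = 1 if all 9 edges of H are present in G. Then P[X_H = 1] = p^{9} = (5/9)^{9} = 1953125/387420489.
By linearity: E[X] = Σ_H E[X_H] = 20160 · p^{9} = 20160 · 1953125/387420489 = 4375000000/43046721.
Numerically: E[X] ≈ 101.634.

E[X] = 20160 · (5/9)^{9} = 4375000000/43046721 ≈ 101.634.


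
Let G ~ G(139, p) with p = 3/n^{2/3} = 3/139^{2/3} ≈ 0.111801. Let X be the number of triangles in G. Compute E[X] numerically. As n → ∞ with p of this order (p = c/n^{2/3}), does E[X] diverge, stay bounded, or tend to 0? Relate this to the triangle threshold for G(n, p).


Number of potential triangles: C(139, 3) = 437989.
Each occurs with probability p³ ≈ (0.111801)³ ≈ 1.39744320e-03.
By linearity: E[X] = C(139, 3)·p³ ≈ 437989 · 1.39744320e-03 ≈ 612.064748.
Since α = 2/3 < 1, p = c/n^{2/3} ≫ 1/n is above the triangle threshold p ~ 1/n. Asymptotically E[X] ~ (c³/6)·n^{3(1−α)} = (3³/6)·n^{1} → ∞; triangles are abundant w.h.p.

E[X] ≈ 612.064748; in regime p = Θ(1/n^{2/3}) E[X] diverges (above the triangle threshold p ~ 1/n).


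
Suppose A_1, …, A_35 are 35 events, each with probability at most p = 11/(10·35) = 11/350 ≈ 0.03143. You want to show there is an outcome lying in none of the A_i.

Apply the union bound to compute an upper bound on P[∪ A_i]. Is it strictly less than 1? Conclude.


Union bound: P[∪_{i=1}^{35} A_i] ≤ Σ_i P[A_i] ≤ 35·p = 35·(11/350) = 11/10.
Numerically: 11/10 ≈ 1.10000.
Is 11/10 < 1? NO.
Since the bound 11/10 is ≥ 1, the union bound is uninformative here; it does NOT by itself certify existence.

35·p = 11/10 ≈ 1.10000; existence NOT certified by the union bound.


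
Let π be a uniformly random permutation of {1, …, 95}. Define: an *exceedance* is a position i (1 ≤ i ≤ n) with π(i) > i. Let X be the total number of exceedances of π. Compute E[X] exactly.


Write X = Σ_{i=1}^{95} X_i, where X_i = 1_{π(i) > i}.
For each fixed i, π(i) is uniform over {1, …, 95} (marginal of a uniform permutation), so P[π(i) > i] = (n − i)/n. Summing: Σ_{i=1}^{95} (n − i)/n = (0 + 1 + … + 94)/95 = 95(95 − 1)/(2·95) = (95 − 1)/2.
Hence E[X] = Σ_{i=1}^{95} (95 − i)/95 = 47 ≈ 47.000.

E[X] = 47 = 47.000.


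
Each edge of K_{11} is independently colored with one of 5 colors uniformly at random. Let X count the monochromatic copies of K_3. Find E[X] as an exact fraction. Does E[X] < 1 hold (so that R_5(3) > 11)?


E[X] = C(11, 3) · 5^{1 − 3} = 165 · 5^{−2} = 165/25.
As a reduced fraction: E[X] = 33/5 ≈ 6.6000000.
Is E[X] < 1? NO.
Since E[X] ≥ 1, the first-moment bound is inconclusive at n = 11; it does NOT by itself certify R_5(3) > 11.

E[X] = 33/5 ≈ 6.6000000; E[X] ≥ 1; first-moment method inconclusive here.


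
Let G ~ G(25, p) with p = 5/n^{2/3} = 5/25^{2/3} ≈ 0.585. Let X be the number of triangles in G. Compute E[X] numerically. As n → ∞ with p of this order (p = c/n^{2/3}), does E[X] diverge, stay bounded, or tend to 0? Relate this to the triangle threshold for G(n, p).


Number of potential triangles: C(25, 3) = 2300.
Each occurs with probability p³ ≈ (0.585)³ ≈ 2.00000e-01.
By linearity: E[X] = C(25, 3)·p³ ≈ 2300 · 2.00000e-01 ≈ 460.000.
Since α = 2/3 < 1, p = c/n^{2/3} ≫ 1/n is above the triangle threshold p ~ 1/n. Asymptotically E[X] ~ (c³/6)·n^{3(1−α)} = (5³/6)·n^{1} → ∞; triangles are abundant w.h.p.

E[X] ≈ 460.000; in regime p = Θ(1/n^{2/3}) E[X] diverges (above the triangle threshold p ~ 1/n).


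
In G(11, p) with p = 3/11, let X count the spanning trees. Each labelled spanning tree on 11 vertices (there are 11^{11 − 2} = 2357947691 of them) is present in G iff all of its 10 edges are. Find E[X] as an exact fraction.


K_11 has 11^{11 − 2} = 2357947691 labelled spanning trees.
For each such spanning tree H, let X_H = 1 if all 10 edges of H are present in G. Then P[X_H = 1] = p^{10} = (3/11)^{10} = 59049/25937424601.
By linearity: E[X] = Σ_H E[X_H] = 2357947691 · p^{10} = 2357947691 · 59049/25937424601 = 59049/11.
Numerically: E[X] ≈ 5368.1.

E[X] = 2357947691 · (3/11)^{10} = 59049/11 ≈ 5368.1.


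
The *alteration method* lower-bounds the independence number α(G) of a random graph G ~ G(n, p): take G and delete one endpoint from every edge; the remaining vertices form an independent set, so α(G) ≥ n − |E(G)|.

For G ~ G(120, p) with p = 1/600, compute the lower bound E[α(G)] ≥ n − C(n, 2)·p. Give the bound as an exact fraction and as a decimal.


E[|E(G)|] = C(120, 2)·p = 7140 · (1/600) = 119/10.
E[α(G)] ≥ n − E[|E(G)|] = 120 − 119/10 = 1081/10.
Numerically: ≈ 108.1000.
(This is only a lower bound; the true E[α(G)] may be larger.)

E[α(G)] ≥ 1081/10 ≈ 108.1000.


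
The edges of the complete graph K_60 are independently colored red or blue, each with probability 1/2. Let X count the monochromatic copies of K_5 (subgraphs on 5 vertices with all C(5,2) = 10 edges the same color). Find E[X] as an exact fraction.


Let X = Σ_S X_S over the C(60, 5) = 5461512 subsets S of size 5, where X_S = 1 if the K_5 on S is monochromatic.
For a fixed S, the K_5 on S has C(5, 2) = 10 edges. P[all 10 edges red] = (1/2)^10, and likewise for blue, so P[monochromatic] = 2·(1/2)^10 = 2^{1 − 10} = 1/512.
By linearity of expectation: E[X] = C(60, 5) · 2^{1 − 10} = 5461512 · 1/512 = 682689/64.
Numerically: E[X] ≈ 10667.01562.

E[X] = C(60,5)·2^(1−C(5,2)) = 682689/64 ≈ 10667.01562.


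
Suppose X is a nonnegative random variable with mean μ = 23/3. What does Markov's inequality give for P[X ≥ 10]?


μ = E[X] = 23/3, a = 10.
Markov: P[X ≥ 10] ≤ μ/a = (23/3)/10 = 23/30.
Numerically: ≈ 0.766667.
(Since a = 10 > μ = 7.666667, the bound 23/30 is < 1 and informative.)

P[X ≥ 10] ≤ 23/30 ≈ 0.766667.


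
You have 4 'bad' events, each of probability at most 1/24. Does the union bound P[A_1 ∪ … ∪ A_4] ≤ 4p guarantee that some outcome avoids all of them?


Union bound: P[∪_{i=1}^{4} A_i] ≤ Σ_i P[A_i] ≤ 4·p = 4·(1/24) = 1/6.
Numerically: 1/6 ≈ 0.167.
Is 1/6 < 1? YES.
Since P[∪ A_i] ≤ 1/6 < 1, the complement has P[∩ A_i^c] ≥ 1 − 1/6 = 5/6 > 0, so some outcome avoids every A_i.

4·p = 1/6 ≈ 0.167; existence CERTIFIED by the union bound.


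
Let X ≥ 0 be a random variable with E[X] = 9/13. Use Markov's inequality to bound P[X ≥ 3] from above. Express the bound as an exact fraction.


μ = E[X] = 9/13, a = 3.
Markov: P[X ≥ 3] ≤ μ/a = (9/13)/3 = 3/13.
Numerically: ≈ 0.23077.
(Since a = 3 > μ = 0.69231, the bound 3/13 is < 1 and informative.)

P[X ≥ 3] ≤ 3/13 ≈ 0.23077.


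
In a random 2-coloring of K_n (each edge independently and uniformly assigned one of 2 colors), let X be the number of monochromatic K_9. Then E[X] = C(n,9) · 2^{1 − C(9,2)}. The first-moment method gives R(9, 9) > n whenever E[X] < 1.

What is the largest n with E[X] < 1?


We need C(n, 9) · 2^{1 − 36} < 1, i.e. C(n, 9) < 2^{36 − 1} = 34359738368.
Check values of n near the boundary:
  n = 63: C(63, 9) = 23667689815; 23667689815 < 34359738368? YES
  n = 64: C(64, 9) = 27540584512; 27540584512 < 34359738368? YES
  n = 65: C(65, 9) = 31966749880; 31966749880 < 34359738368? YES
  n = 66: C(66, 9) = 37014131440; 37014131440 < 34359738368? NO
  n = 67: C(67, 9) = 42757703560; 42757703560 < 34359738368? NO
The largest n with C(n, 9) < 34359738368 is n = 65 (where E[X] = 3995843735/4294967296 ≈ 0.930355). Hence R(9, 9) > 65, i.e. R(9, 9) ≥ 66.

Largest n = 65; hence R(9, 9) > 65.


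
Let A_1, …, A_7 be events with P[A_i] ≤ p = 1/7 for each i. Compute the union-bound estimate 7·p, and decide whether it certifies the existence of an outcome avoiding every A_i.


Union bound: P[∪_{i=1}^{7} A_i] ≤ Σ_i P[A_i] ≤ 7·p = 7·(1/7) = 1.
Numerically: 1 ≈ 1.000000.
Is 1 < 1? NO.
Since the bound 1 is ≥ 1, the union bound is uninformative here; it does NOT by itself certify existence.

7·p = 1 ≈ 1.000000; existence NOT certified by the union bound.


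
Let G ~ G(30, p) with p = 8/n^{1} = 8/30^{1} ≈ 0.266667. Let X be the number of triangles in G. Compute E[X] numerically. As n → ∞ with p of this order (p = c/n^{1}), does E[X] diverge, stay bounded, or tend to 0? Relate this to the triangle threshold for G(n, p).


Number of potential triangles: C(30, 3) = 4060.
Each occurs with probability p³ ≈ (0.266667)³ ≈ 1.89629630e-02.
By linearity: E[X] = C(30, 3)·p³ ≈ 4060 · 1.89629630e-02 ≈ 76.989630.
Here α = 1, so p = 8/n is exactly at the triangle threshold p ~ 1/n. Asymptotically E[X] → c³/6 = 8³/6 = 256/3 ≈ 85.333333, a bounded constant. In this regime the triangle count is asymptotically Poisson(c³/6).

E[X] ≈ 76.989630; in regime p = Θ(1/n^{1}) E[X] stays bounded (at the triangle threshold p ~ 1/n).


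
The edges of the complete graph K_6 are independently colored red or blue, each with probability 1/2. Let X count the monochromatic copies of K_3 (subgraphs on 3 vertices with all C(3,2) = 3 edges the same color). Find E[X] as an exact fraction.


Let X = Σ_S X_S over the C(6, 3) = 20 subsets S of size 3, where X_S = 1 if the K_3 on S is monochromatic.
For a fixed S, the K_3 on S has C(3, 2) = 3 edges. P[all 3 edges red] = (1/2)^3, and likewise for blue, so P[monochromatic] = 2·(1/2)^3 = 2^{1 − 3} = 1/4.
Summing: E[X] = C(6, 3) · 2^{1 − 3} = 20 · 1/4 = 5.
Numerically: E[X] ≈ 5.00000.

E[X] = C(6,3)·2^(1−C(3,2)) = 5 ≈ 5.00000.


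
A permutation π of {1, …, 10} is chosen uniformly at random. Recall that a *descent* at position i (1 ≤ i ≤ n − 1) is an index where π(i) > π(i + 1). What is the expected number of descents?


Write X = Σ X_I over i = 1, …, 9, with X_I the indicator of one descent.
There are 9 indicators.
For each fixed i, the pair (π(i), π(i+1)) is a uniformly random ordered pair of distinct values from {1, …, 10}; by symmetry P[π(i) > π(i+1)] = 1/2.
By linearity: E[X] = 9 · (1/2) = (10 − 1) · (1/2) = 9/2 ≈ 4.50000.

E[X] = 9/2 = 4.50000.


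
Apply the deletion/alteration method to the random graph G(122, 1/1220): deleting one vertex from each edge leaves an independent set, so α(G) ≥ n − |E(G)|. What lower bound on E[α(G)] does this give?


E[|E(G)|] = C(122, 2)·p = 7381 · (1/1220) = 121/20.
E[α(G)] ≥ n − E[|E(G)|] = 122 − 121/20 = 2319/20.
Numerically: ≈ 115.950.
(This is only a lower bound; the true E[α(G)] may be larger.)

E[α(G)] ≥ 2319/20 ≈ 115.950.


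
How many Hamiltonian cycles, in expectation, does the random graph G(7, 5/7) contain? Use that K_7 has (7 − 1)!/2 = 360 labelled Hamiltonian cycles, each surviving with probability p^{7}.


K_7 has (7 − 1)!/2 = 360 labelled Hamiltonian cycles.
For each such Hamiltonian cycle H, let X_H = 1 if all 7 edges of H are present in G. Then P[X_H = 1] = p^{7} = (5/7)^{7} = 78125/823543.
By linearity of expectation: E[X] = Σ_H E[X_H] = 360 · p^{7} = 360 · 78125/823543 = 28125000/823543.
Numerically: E[X] ≈ 34.151.

E[X] = 360 · (5/7)^{7} = 28125000/823543 ≈ 34.151.


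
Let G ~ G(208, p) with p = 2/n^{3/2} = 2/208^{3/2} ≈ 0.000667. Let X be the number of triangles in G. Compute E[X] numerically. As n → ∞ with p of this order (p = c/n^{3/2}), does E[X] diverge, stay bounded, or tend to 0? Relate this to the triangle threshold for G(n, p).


Number of potential triangles: C(208, 3) = 1478256.
Each occurs with probability p³ ≈ (0.000667)³ ≈ 2.96350e-10.
By linearity: E[X] = C(208, 3)·p³ ≈ 1478256 · 2.96350e-10 ≈ 0.000.
Since α = 3/2 > 1, p = c/n^{3/2} = o(1/n) is below the triangle threshold p ~ 1/n. Asymptotically E[X] ~ (c³/6)·n^{3(1−α)} = (2³/6)·n^{-1.5} → 0, so by Markov's inequality G has no triangles w.h.p.

E[X] ≈ 0.000; in regime p = Θ(1/n^{3/2}) E[X] tends to 0 (below the triangle threshold p ~ 1/n).


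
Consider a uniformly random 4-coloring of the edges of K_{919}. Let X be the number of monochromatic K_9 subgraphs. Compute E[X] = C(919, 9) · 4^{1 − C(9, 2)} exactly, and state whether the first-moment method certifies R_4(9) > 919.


E[X] = C(919, 9) · 4^{1 − 36} = 1238828681639563077558 · 4^{−35} = 1238828681639563077558/1180591620717411303424.
As a reduced fraction: E[X] = 619414340819781538779/590295810358705651712 ≈ 1.049329.
Is E[X] < 1? NO.
Since E[X] ≥ 1, the first-moment bound is inconclusive at n = 919; it does NOT by itself certify R_4(9) > 919.

E[X] = 619414340819781538779/590295810358705651712 ≈ 1.049329; E[X] ≥ 1; first-moment method inconclusive here.


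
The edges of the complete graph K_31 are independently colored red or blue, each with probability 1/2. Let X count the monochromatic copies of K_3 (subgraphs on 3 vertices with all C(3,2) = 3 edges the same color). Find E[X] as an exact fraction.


Let X = Σ_S X_S over the C(31, 3) = 4495 subsets S of size 3, where X_S = 1 if the K_3 on S is monochromatic.
For a fixed S, the K_3 on S has C(3, 2) = 3 edges. P[all 3 edges red] = (1/2)^3, and likewise for blue, so P[monochromatic] = 2·(1/2)^3 = 2^{1 − 3} = 1/4.
By linearity of expectation: E[X] = C(31, 3) · 2^{1 − 3} = 4495 · 1/4 = 4495/4.
Numerically: E[X] ≈ 1123.750000.

E[X] = C(31,3)·2^(1−C(3,2)) = 4495/4 ≈ 1123.750000.


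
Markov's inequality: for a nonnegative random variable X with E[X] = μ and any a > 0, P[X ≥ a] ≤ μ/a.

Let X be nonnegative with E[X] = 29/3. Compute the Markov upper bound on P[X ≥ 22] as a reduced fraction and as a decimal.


μ = E[X] = 29/3, a = 22.
Markov: P[X ≥ 22] ≤ μ/a = (29/3)/22 = 29/66.
Numerically: ≈ 0.439394.
(Since a = 22 > μ = 9.666667, the bound 29/66 is < 1 and informative.)

P[X ≥ 22] ≤ 29/66 ≈ 0.439394.


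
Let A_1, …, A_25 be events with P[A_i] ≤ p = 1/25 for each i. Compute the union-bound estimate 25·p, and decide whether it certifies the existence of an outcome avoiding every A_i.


Union bound: P[∪_{i=1}^{25} A_i] ≤ Σ_i P[A_i] ≤ 25·p = 25·(1/25) = 1.
Numerically: 1 ≈ 1.000.
Is 1 < 1? NO.
Since the bound 1 is ≥ 1, the union bound is uninformative here; it does NOT by itself certify existence.

25·p = 1 ≈ 1.000; existence NOT certified by the union bound.


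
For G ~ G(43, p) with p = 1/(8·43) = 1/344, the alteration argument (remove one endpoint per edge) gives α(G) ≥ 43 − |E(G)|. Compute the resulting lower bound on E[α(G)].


E[|E(G)|] = C(43, 2)·p = 903 · (1/344) = 21/8.
E[α(G)] ≥ n − E[|E(G)|] = 43 − 21/8 = 323/8.
Numerically: ≈ 40.3750.
(This is only a lower bound; the true E[α(G)] may be larger.)

E[α(G)] ≥ 323/8 ≈ 40.3750.


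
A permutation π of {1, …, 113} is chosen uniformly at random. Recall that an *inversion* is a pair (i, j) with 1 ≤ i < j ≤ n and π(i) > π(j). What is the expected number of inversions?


Write X = Σ X_I over the C(113, 2) = 6328 pairs i < j, with X_I the indicator of one inversion.
There are 6328 indicators.
For each fixed pair i < j, the values π(i) and π(j) are two distinct elements of {1, …, 113} in uniformly random order; by symmetry P[π(i) > π(j)] = 1/2.
By linearity: E[X] = 6328 · (1/2) = C(113, 2) · (1/2) = 6328/2 = 3164 ≈ 3164.000.

E[X] = 3164 = 3164.000.


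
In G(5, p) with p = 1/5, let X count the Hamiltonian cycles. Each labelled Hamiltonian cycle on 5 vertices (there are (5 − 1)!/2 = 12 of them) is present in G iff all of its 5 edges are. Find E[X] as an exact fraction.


K_5 has (5 − 1)!/2 = 12 labelled Hamiltonian cycles.
For each such Hamiltonian cycle H, let X_H = 1 if all 5 edges of H are present in G. Then P[X_H = 1] = p^{5} = (1/5)^{5} = 1/3125.
By linearity of expectation: E[X] = Σ_H E[X_H] = 12 · p^{5} = 12 · 1/3125 = 12/3125.
Numerically: E[X] ≈ 0.00384.

E[X] = 12 · (1/5)^{5} = 12/3125 ≈ 0.00384.


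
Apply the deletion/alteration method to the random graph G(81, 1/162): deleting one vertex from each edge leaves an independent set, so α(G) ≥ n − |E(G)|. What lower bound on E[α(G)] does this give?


E[|E(G)|] = C(81, 2)·p = 3240 · (1/162) = 20.
E[α(G)] ≥ n − E[|E(G)|] = 81 − 20 = 61.
Numerically: ≈ 61.00000.
(This is only a lower bound; the true E[α(G)] may be larger.)

E[α(G)] ≥ 61 ≈ 61.00000.


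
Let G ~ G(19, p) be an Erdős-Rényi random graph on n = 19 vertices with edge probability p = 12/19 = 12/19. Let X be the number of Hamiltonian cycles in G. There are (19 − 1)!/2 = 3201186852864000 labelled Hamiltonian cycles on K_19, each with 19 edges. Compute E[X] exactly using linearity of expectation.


K_19 has (19 − 1)!/2 = 3201186852864000 labelled Hamiltonian cycles.
For each such Hamiltonian cycle H, let X_H = 1 if all 19 edges of H are present in G. Then P[X_H = 1] = p^{19} = (12/19)^{19} = 319479999370622926848/1978419655660313589123979.
By linearity of expectation: E[X] = Σ_H E[X_H] = 3201186852864000 · p^{19} = 3201186852864000 · 319479999370622926848/1978419655660313589123979 = 1022715173738237107931793611292672000/1978419655660313589123979.
Numerically: E[X] ≈ 5.16935e+11.

E[X] = 3201186852864000 · (12/19)^{19} = 1022715173738237107931793611292672000/1978419655660313589123979 ≈ 5.16935e+11.


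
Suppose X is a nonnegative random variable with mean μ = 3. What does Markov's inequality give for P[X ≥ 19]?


μ = E[X] = 3, a = 19.
Markov: P[X ≥ 19] ≤ μ/a = (3)/19 = 3/19.
Numerically: ≈ 0.1579.
(Since a = 19 > μ = 3.0000, the bound 3/19 is < 1 and informative.)

P[X ≥ 19] ≤ 3/19 ≈ 0.1579.


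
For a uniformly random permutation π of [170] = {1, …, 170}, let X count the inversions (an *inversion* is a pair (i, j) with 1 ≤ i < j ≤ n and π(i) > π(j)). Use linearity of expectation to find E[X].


Write X = Σ X_I over the C(170, 2) = 14365 pairs i < j, with X_I the indicator of one inversion.
There are 14365 indicators.
For each fixed pair i < j, the values π(i) and π(j) are two distinct elements of {1, …, 170} in uniformly random order; by symmetry P[π(i) > π(j)] = 1/2.
By linearity: E[X] = 14365 · (1/2) = C(170, 2) · (1/2) = 14365/2 = 14365/2 ≈ 7182.500000.

E[X] = 14365/2 = 7182.500000.


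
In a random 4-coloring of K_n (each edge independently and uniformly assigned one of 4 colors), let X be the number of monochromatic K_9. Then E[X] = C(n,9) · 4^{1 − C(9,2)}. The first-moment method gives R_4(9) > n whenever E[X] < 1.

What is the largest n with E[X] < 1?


We need C(n, 9) · 4^{1 − 36} < 1, i.e. C(n, 9) < 4^{36 − 1} = 1180591620717411303424.
Check values of n near the boundary:
  n = 911: C(911, 9) = 1144686900492291197405; 1144686900492291197405 < 1180591620717411303424? YES
  n = 912: C(912, 9) = 1156095740032081475120; 1156095740032081475120 < 1180591620717411303424? YES
  n = 913: C(913, 9) = 1167605542753639808390; 1167605542753639808390 < 1180591620717411303424? YES
  n = 914: C(914, 9) = 1179217089587653905932; 1179217089587653905932 < 1180591620717411303424? YES
  n = 915: C(915, 9) = 1190931166636537885130; 1190931166636537885130 < 1180591620717411303424? NO
The largest n with C(n, 9) < 1180591620717411303424 is n = 914 (where E[X] = 294804272396913476483/295147905179352825856 ≈ 0.998836). Hence R_4(9) > 914, i.e. R_4(9) ≥ 915.

Largest n = 914; hence R_4(9) > 914.


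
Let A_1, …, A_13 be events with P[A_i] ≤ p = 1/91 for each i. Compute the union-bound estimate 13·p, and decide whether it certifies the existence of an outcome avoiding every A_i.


Union bound: P[∪_{i=1}^{13} A_i] ≤ Σ_i P[A_i] ≤ 13·p = 13·(1/91) = 1/7.
Numerically: 1/7 ≈ 0.142857.
Is 1/7 < 1? YES.
Since P[∪ A_i] ≤ 1/7 < 1, the complement has P[∩ A_i^c] ≥ 1 − 1/7 = 6/7 > 0, so some outcome avoids every A_i.

13·p = 1/7 ≈ 0.142857; existence CERTIFIED by the union bound.


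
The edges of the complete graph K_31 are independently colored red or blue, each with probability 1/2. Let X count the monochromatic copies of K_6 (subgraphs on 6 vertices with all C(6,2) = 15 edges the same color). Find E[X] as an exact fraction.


Let X = Σ_S X_S over the C(31, 6) = 736281 subsets S of size 6, where X_S = 1 if the K_6 on S is monochromatic.
For a fixed S, the K_6 on S has C(6, 2) = 15 edges. P[all 15 edges red] = (1/2)^15, and likewise for blue, so P[monochromatic] = 2·(1/2)^15 = 2^{1 − 15} = 1/16384.
By linearity of expectation: E[X] = C(31, 6) · 2^{1 − 15} = 736281 · 1/16384 = 736281/16384.
Numerically: E[X] ≈ 44.939026.

E[X] = C(31,6)·2^(1−C(6,2)) = 736281/16384 ≈ 44.939026.


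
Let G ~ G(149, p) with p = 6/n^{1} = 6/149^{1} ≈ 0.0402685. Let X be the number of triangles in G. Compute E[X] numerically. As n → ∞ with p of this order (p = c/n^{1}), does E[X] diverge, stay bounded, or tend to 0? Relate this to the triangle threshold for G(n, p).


Number of potential triangles: C(149, 3) = 540274.
Each occurs with probability p³ ≈ (0.0402685)³ ≈ 6.52972582e-05.
By linearity: E[X] = C(149, 3)·p³ ≈ 540274 · 6.52972582e-05 ≈ 35.278411.
Here α = 1, so p = 6/n is exactly at the triangle threshold p ~ 1/n. Asymptotically E[X] → c³/6 = 6³/6 = 36 ≈ 36.000000, a bounded constant. In this regime the triangle count is asymptotically Poisson(c³/6).

E[X] ≈ 35.278411; in regime p = Θ(1/n^{1}) E[X] stays bounded (at the triangle threshold p ~ 1/n).


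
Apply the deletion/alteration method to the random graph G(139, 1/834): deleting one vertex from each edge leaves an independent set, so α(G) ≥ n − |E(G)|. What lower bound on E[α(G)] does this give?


E[|E(G)|] = C(139, 2)·p = 9591 · (1/834) = 23/2.
E[α(G)] ≥ n − E[|E(G)|] = 139 − 23/2 = 255/2.
Numerically: ≈ 127.5000.
(This is only a lower bound; the true E[α(G)] may be larger.)

E[α(G)] ≥ 255/2 ≈ 127.5000.


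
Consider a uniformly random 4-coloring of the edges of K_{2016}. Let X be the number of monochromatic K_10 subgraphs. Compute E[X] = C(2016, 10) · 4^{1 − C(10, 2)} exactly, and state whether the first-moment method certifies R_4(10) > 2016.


E[X] = C(2016, 10) · 4^{1 − 45} = 298835995845288230309989008 · 4^{−44} = 298835995845288230309989008/309485009821345068724781056.
As a reduced fraction: E[X] = 18677249740330514394374313/19342813113834066795298816 ≈ 0.965591.
Is E[X] < 1? YES.
Since E[X] < 1, there exists a 4-coloring of K_{2016} with no monochromatic K_10; hence R_4(10) > 2016.

E[X] = 18677249740330514394374313/19342813113834066795298816 ≈ 0.965591; E[X] < 1, so R_4(10) > 2016.


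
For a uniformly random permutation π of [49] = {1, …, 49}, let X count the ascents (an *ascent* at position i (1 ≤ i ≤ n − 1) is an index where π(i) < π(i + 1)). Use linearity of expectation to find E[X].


Write X = Σ X_I over i = 1, …, 48, with X_I the indicator of one ascent.
There are 48 indicators.
For each fixed i, the pair (π(i), π(i+1)) is a uniformly random ordered pair of distinct values from {1, …, 49}; by symmetry P[π(i) < π(i+1)] = 1/2.
By linearity: E[X] = 48 · (1/2) = (49 − 1) · (1/2) = 24 ≈ 24.000000.

E[X] = 24 = 24.000000.


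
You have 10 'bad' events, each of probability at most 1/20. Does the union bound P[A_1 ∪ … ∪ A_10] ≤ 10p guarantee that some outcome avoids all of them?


Union bound: P[∪_{i=1}^{10} A_i] ≤ Σ_i P[A_i] ≤ 10·p = 10·(1/20) = 1/2.
Numerically: 1/2 ≈ 0.50000.
Is 1/2 < 1? YES.
Since P[∪ A_i] ≤ 1/2 < 1, the complement has P[∩ A_i^c] ≥ 1 − 1/2 = 1/2 > 0, so some outcome avoids every A_i.

10·p = 1/2 ≈ 0.50000; existence CERTIFIED by the union bound.


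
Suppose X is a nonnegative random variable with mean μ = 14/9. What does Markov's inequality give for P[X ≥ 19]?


μ = E[X] = 14/9, a = 19.
Markov: P[X ≥ 19] ≤ μ/a = (14/9)/19 = 14/171.
Numerically: ≈ 0.0819.
(Since a = 19 > μ = 1.5556, the bound 14/171 is < 1 and informative.)

P[X ≥ 19] ≤ 14/171 ≈ 0.0819.


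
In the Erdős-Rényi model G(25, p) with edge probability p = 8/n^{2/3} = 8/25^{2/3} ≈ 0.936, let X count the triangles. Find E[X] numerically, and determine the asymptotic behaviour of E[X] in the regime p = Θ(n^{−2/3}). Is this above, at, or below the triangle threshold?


Number of potential triangles: C(25, 3) = 2300.
Each occurs with probability p³ ≈ (0.936)³ ≈ 8.19200e-01.
By linearity: E[X] = C(25, 3)·p³ ≈ 2300 · 8.19200e-01 ≈ 1884.160.
Since α = 2/3 < 1, p = c/n^{2/3} ≫ 1/n is above the triangle threshold p ~ 1/n. Asymptotically E[X] ~ (c³/6)·n^{3(1−α)} = (8³/6)·n^{1} → ∞; triangles are abundant w.h.p.

E[X] ≈ 1884.160; in regime p = Θ(1/n^{2/3}) E[X] diverges (above the triangle threshold p ~ 1/n).


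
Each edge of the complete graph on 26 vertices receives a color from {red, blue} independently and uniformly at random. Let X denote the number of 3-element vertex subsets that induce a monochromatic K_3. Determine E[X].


Let X = Σ_S X_S over the C(26, 3) = 2600 subsets S of size 3, where X_S = 1 if the K_3 on S is monochromatic.
For a fixed S, the K_3 on S has C(3, 2) = 3 edges. P[all 3 edges red] = (1/2)^3, and likewise for blue, so P[monochromatic] = 2·(1/2)^3 = 2^{1 − 3} = 1/4.
Summing: E[X] = C(26, 3) · 2^{1 − 3} = 2600 · 1/4 = 650.
Numerically: E[X] ≈ 650.00000.

E[X] = C(26,3)·2^(1−C(3,2)) = 650 ≈ 650.00000.


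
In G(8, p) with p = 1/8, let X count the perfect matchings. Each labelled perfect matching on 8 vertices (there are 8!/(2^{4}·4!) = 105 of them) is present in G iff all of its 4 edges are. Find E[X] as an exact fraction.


K_8 has 8!/(2^{4}·4!) = 105 labelled perfect matchings.
For each such perfect matching H, let X_H = 1 if all 4 edges of H are present in G. Then P[X_H = 1] = p^{4} = (1/8)^{4} = 1/4096.
By linearity: E[X] = Σ_H E[X_H] = 105 · p^{4} = 105 · 1/4096 = 105/4096.
Numerically: E[X] ≈ 0.0256.

E[X] = 105 · (1/8)^{4} = 105/4096 ≈ 0.0256.


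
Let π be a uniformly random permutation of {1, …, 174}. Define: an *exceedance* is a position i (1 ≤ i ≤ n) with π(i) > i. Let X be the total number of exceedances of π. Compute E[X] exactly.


Write X = Σ_{i=1}^{174} X_i, where X_i = 1_{π(i) > i}.
For each fixed i, π(i) is uniform over {1, …, 174} (marginal of a uniform permutation), so P[π(i) > i] = (n − i)/n. Summing: Σ_{i=1}^{174} (n − i)/n = (0 + 1 + … + 173)/174 = 174(174 − 1)/(2·174) = (174 − 1)/2.
Hence E[X] = Σ_{i=1}^{174} (174 − i)/174 = 173/2 ≈ 86.500000.

E[X] = 173/2 = 86.500000.


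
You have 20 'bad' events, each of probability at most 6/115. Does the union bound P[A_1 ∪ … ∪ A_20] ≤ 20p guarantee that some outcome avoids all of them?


Union bound: P[∪_{i=1}^{20} A_i] ≤ Σ_i P[A_i] ≤ 20·p = 20·(6/115) = 24/23.
Numerically: 24/23 ≈ 1.043478.
Is 24/23 < 1? NO.
Since the bound 24/23 is ≥ 1, the union bound is uninformative here; it does NOT by itself certify existence.

20·p = 24/23 ≈ 1.043478; existence NOT certified by the union bound.


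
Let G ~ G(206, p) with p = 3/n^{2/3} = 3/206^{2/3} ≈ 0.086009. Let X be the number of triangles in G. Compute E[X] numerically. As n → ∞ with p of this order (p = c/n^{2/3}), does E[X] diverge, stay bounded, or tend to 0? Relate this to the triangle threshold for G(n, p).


Number of potential triangles: C(206, 3) = 1435820.
Each occurs with probability p³ ≈ (0.086009)³ ≈ 6.3625224e-04.
By linearity: E[X] = C(206, 3)·p³ ≈ 1435820 · 6.3625224e-04 ≈ 913.54369.
Since α = 2/3 < 1, p = c/n^{2/3} ≫ 1/n is above the triangle threshold p ~ 1/n. Asymptotically E[X] ~ (c³/6)·n^{3(1−α)} = (3³/6)·n^{1} → ∞; triangles are abundant w.h.p.

E[X] ≈ 913.54369; in regime p = Θ(1/n^{2/3}) E[X] diverges (above the triangle threshold p ~ 1/n).


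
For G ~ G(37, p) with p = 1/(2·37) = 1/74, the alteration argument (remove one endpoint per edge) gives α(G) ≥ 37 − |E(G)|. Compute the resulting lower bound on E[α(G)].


E[|E(G)|] = C(37, 2)·p = 666 · (1/74) = 9.
E[α(G)] ≥ n − E[|E(G)|] = 37 − 9 = 28.
Numerically: ≈ 28.00000.
(This is only a lower bound; the true E[α(G)] may be larger.)

E[α(G)] ≥ 28 ≈ 28.00000.


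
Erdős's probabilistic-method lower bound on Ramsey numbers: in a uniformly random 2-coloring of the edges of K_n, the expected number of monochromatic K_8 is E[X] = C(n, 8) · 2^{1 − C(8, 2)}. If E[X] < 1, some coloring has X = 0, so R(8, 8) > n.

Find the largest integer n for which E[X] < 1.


We need C(n, 8) · 2^{1 − 28} < 1, i.e. C(n, 8) < 2^{28 − 1} = 134217728.
Check values of n near the boundary:
  n = 39: C(39, 8) = 61523748; 61523748 < 134217728? YES
  n = 40: C(40, 8) = 76904685; 76904685 < 134217728? YES
  n = 41: C(41, 8) = 95548245; 95548245 < 134217728? YES
  n = 42: C(42, 8) = 118030185; 118030185 < 134217728? YES
  n = 43: C(43, 8) = 145008513; 145008513 < 134217728? NO
  n = 44: C(44, 8) = 177232627; 177232627 < 134217728? NO
The largest n with C(n, 8) < 134217728 is n = 42 (where E[X] = 118030185/134217728 ≈ 0.87939). Hence R(8, 8) > 42, i.e. R(8, 8) ≥ 43.

Largest n = 42; hence R(8, 8) > 42.


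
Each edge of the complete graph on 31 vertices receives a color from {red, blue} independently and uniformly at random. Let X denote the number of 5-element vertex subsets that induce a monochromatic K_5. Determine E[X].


Let X = Σ_S X_S over the C(31, 5) = 169911 subsets S of size 5, where X_S = 1 if the K_5 on S is monochromatic.
For a fixed S, the K_5 on S has C(5, 2) = 10 edges. P[all 10 edges red] = (1/2)^10, and likewise for blue, so P[monochromatic] = 2·(1/2)^10 = 2^{1 − 10} = 1/512.
Summing: E[X] = C(31, 5) · 2^{1 − 10} = 169911 · 1/512 = 169911/512.
Numerically: E[X] ≈ 331.857.

E[X] = C(31,5)·2^(1−C(5,2)) = 169911/512 ≈ 331.857.


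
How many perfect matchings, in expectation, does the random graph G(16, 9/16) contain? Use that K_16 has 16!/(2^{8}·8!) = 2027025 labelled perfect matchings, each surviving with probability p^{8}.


K_16 has 16!/(2^{8}·8!) = 2027025 labelled perfect matchings.
For each such perfect matching H, let X_H = 1 if all 8 edges of H are present in G. Then P[X_H = 1] = p^{8} = (9/16)^{8} = 43046721/4294967296.
By linearity: E[X] = Σ_H E[X_H] = 2027025 · p^{8} = 2027025 · 43046721/4294967296 = 87256779635025/4294967296.
Numerically: E[X] ≈ 2.032e+04.

E[X] = 2027025 · (9/16)^{8} = 87256779635025/4294967296 ≈ 2.032e+04.


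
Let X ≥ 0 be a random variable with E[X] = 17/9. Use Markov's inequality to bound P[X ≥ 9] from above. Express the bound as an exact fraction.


μ = E[X] = 17/9, a = 9.
Markov: P[X ≥ 9] ≤ μ/a = (17/9)/9 = 17/81.
Numerically: ≈ 0.210.
(Since a = 9 > μ = 1.889, the bound 17/81 is < 1 and informative.)

P[X ≥ 9] ≤ 17/81 ≈ 0.210.


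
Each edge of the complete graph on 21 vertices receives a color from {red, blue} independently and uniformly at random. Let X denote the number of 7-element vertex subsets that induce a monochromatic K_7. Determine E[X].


Let X = Σ_S X_S over the C(21, 7) = 116280 subsets S of size 7, where X_S = 1 if the K_7 on S is monochromatic.
For a fixed S, the K_7 on S has C(7, 2) = 21 edges. P[all 21 edges red] = (1/2)^21, and likewise for blue, so P[monochromatic] = 2·(1/2)^21 = 2^{1 − 21} = 1/1048576.
Summing: E[X] = C(21, 7) · 2^{1 − 21} = 116280 · 1/1048576 = 14535/131072.
Numerically: E[X] ≈ 0.1109.

E[X] = C(21,7)·2^(1−C(7,2)) = 14535/131072 ≈ 0.1109.


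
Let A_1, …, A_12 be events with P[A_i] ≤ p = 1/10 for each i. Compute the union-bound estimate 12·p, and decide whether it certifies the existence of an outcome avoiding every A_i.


Union bound: P[∪_{i=1}^{12} A_i] ≤ Σ_i P[A_i] ≤ 12·p = 12·(1/10) = 6/5.
Numerically: 6/5 ≈ 1.200000.
Is 6/5 < 1? NO.
Since the bound 6/5 is ≥ 1, the union bound is uninformative here; it does NOT by itself certify existence.

12·p = 6/5 ≈ 1.200000; existence NOT certified by the union bound.


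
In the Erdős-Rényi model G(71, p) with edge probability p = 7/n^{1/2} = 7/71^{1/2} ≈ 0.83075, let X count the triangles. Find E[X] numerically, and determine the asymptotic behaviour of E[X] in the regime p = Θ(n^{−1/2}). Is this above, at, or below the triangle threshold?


Number of potential triangles: C(71, 3) = 57155.
Each occurs with probability p³ ≈ (0.83075)³ ≈ 5.7333255e-01.
By linearity: E[X] = C(71, 3)·p³ ≈ 57155 · 5.7333255e-01 ≈ 32768.82176.
Since α = 1/2 < 1, p = c/n^{1/2} ≫ 1/n is above the triangle threshold p ~ 1/n. Asymptotically E[X] ~ (c³/6)·n^{3(1−α)} = (7³/6)·n^{1.5} → ∞; triangles are abundant w.h.p.

E[X] ≈ 32768.82176; in regime p = Θ(1/n^{1/2}) E[X] diverges (above the triangle threshold p ~ 1/n).


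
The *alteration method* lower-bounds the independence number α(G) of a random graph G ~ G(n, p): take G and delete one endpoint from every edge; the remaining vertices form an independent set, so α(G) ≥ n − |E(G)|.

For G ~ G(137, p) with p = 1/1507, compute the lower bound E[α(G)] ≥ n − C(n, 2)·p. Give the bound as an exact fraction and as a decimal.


E[|E(G)|] = C(137, 2)·p = 9316 · (1/1507) = 68/11.
E[α(G)] ≥ n − E[|E(G)|] = 137 − 68/11 = 1439/11.
Numerically: ≈ 130.818182.
(This is only a lower bound; the true E[α(G)] may be larger.)

E[α(G)] ≥ 1439/11 ≈ 130.818182.


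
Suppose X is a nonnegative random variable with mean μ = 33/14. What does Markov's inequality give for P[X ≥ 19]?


μ = E[X] = 33/14, a = 19.
Markov: P[X ≥ 19] ≤ μ/a = (33/14)/19 = 33/266.
Numerically: ≈ 0.124.
(Since a = 19 > μ = 2.357, the bound 33/266 is < 1 and informative.)

P[X ≥ 19] ≤ 33/266 ≈ 0.124.


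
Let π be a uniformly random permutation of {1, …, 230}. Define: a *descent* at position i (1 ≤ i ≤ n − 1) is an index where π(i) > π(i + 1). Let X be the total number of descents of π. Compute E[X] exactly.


Write X = Σ X_I over i = 1, …, 229, with X_I the indicator of one descent.
There are 229 indicators.
For each fixed i, the pair (π(i), π(i+1)) is a uniformly random ordered pair of distinct values from {1, …, 230}; by symmetry P[π(i) > π(i+1)] = 1/2.
By linearity: E[X] = 229 · (1/2) = (230 − 1) · (1/2) = 229/2 ≈ 114.50000.

E[X] = 229/2 = 114.50000.


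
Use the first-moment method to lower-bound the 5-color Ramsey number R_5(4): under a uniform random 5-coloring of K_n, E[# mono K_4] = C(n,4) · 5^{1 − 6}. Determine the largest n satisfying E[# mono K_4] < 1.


We need C(n, 4) · 5^{1 − 6} < 1, i.e. C(n, 4) < 5^{6 − 1} = 3125.
Check values of n near the boundary:
  n = 16: C(16, 4) = 1820; 1820 < 3125? YES
  n = 17: C(17, 4) = 2380; 2380 < 3125? YES
  n = 18: C(18, 4) = 3060; 3060 < 3125? YES
  n = 19: C(19, 4) = 3876; 3876 < 3125? NO
The largest n with C(n, 4) < 3125 is n = 18 (where E[X] = 612/625 ≈ 0.979200). Hence R_5(4) > 18, i.e. R_5(4) ≥ 19.

Largest n = 18; hence R_5(4) > 18.


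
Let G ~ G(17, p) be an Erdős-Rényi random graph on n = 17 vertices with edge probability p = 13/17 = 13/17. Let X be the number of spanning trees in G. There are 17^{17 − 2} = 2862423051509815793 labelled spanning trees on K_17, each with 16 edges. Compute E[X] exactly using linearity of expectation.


K_17 has 17^{17 − 2} = 2862423051509815793 labelled spanning trees.
For each such spanning tree H, let X_H = 1 if all 16 edges of H are present in G. Then P[X_H = 1] = p^{16} = (13/17)^{16} = 665416609183179841/48661191875666868481.
By linearity: E[X] = Σ_H E[X_H] = 2862423051509815793 · p^{16} = 2862423051509815793 · 665416609183179841/48661191875666868481 = 665416609183179841/17.
Numerically: E[X] ≈ 3.914e+16.

E[X] = 2862423051509815793 · (13/17)^{16} = 665416609183179841/17 ≈ 3.914e+16.


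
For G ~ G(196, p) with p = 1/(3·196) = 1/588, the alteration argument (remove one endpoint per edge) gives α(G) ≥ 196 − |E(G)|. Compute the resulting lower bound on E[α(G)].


E[|E(G)|] = C(196, 2)·p = 19110 · (1/588) = 65/2.
E[α(G)] ≥ n − E[|E(G)|] = 196 − 65/2 = 327/2.
Numerically: ≈ 163.500000.
(This is only a lower bound; the true E[α(G)] may be larger.)

E[α(G)] ≥ 327/2 ≈ 163.500000.


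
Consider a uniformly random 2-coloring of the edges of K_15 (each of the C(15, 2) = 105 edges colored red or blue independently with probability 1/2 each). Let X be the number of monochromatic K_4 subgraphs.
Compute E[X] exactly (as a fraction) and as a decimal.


Let X = Σ_S X_S over the C(15, 4) = 1365 subsets S of size 4, where X_S = 1 if the K_4 on S is monochromatic.
For a fixed S, the K_4 on S has C(4, 2) = 6 edges. P[all 6 edges red] = (1/2)^6, and likewise for blue, so P[monochromatic] = 2·(1/2)^6 = 2^{1 − 6} = 1/32.
By linearity: E[X] = C(15, 4) · 2^{1 − 6} = 1365 · 1/32 = 1365/32.
Numerically: E[X] ≈ 42.65625.

E[X] = C(15,4)·2^(1−C(4,2)) = 1365/32 ≈ 42.65625.


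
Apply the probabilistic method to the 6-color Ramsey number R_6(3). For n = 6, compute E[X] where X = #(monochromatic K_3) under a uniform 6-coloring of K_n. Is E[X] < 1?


E[X] = C(6, 3) · 6^{1 − 3} = 20 · 6^{−2} = 20/36.
As a reduced fraction: E[X] = 5/9 ≈ 0.5556.
Is E[X] < 1? YES.
Since E[X] < 1, there exists a 6-coloring of K_{6} with no monochromatic K_3; hence R_6(3) > 6.

E[X] = 5/9 ≈ 0.5556; E[X] < 1, so R_6(3) > 6.


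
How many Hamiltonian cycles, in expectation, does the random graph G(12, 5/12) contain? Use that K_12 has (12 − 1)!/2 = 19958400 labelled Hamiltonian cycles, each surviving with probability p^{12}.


K_12 has (12 − 1)!/2 = 19958400 labelled Hamiltonian cycles.
For each such Hamiltonian cycle H, let X_H = 1 if all 12 edges of H are present in G. Then P[X_H = 1] = p^{12} = (5/12)^{12} = 244140625/8916100448256.
Summing the indicators: E[X] = Σ_H E[X_H] = 19958400 · p^{12} = 19958400 · 244140625/8916100448256 = 469970703125/859963392.
Numerically: E[X] ≈ 546.501.

E[X] = 19958400 · (5/12)^{12} = 469970703125/859963392 ≈ 546.501.


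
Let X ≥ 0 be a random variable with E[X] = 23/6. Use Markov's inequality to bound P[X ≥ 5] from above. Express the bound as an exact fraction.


μ = E[X] = 23/6, a = 5.
Markov: P[X ≥ 5] ≤ μ/a = (23/6)/5 = 23/30.
Numerically: ≈ 0.76667.
(Since a = 5 > μ = 3.83333, the bound 23/30 is < 1 and informative.)

P[X ≥ 5] ≤ 23/30 ≈ 0.76667.
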